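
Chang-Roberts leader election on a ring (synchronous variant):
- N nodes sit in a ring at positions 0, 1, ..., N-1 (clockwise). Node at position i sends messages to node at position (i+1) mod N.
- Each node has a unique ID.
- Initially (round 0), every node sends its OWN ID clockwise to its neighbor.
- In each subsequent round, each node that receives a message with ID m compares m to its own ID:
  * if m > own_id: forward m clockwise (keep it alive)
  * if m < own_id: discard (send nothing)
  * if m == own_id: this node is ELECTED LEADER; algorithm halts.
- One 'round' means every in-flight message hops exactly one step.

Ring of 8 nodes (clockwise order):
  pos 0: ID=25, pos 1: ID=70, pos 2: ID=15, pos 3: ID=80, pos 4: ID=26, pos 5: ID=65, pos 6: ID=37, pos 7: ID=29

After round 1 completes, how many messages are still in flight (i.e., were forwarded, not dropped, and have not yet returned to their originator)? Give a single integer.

Answer: 5

Derivation:
Round 1: pos1(id70) recv 25: drop; pos2(id15) recv 70: fwd; pos3(id80) recv 15: drop; pos4(id26) recv 80: fwd; pos5(id65) recv 26: drop; pos6(id37) recv 65: fwd; pos7(id29) recv 37: fwd; pos0(id25) recv 29: fwd
After round 1: 5 messages still in flight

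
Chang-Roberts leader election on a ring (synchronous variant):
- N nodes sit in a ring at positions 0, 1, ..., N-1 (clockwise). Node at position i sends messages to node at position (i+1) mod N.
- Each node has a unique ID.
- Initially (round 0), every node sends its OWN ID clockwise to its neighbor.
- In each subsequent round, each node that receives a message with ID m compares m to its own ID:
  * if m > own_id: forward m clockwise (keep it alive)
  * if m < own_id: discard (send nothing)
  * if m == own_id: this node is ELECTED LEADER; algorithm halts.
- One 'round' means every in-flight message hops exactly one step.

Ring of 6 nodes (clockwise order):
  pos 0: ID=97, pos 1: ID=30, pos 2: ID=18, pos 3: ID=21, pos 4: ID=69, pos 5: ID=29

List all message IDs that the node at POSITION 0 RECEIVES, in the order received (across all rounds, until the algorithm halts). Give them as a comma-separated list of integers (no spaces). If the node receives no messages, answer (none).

Round 1: pos1(id30) recv 97: fwd; pos2(id18) recv 30: fwd; pos3(id21) recv 18: drop; pos4(id69) recv 21: drop; pos5(id29) recv 69: fwd; pos0(id97) recv 29: drop
Round 2: pos2(id18) recv 97: fwd; pos3(id21) recv 30: fwd; pos0(id97) recv 69: drop
Round 3: pos3(id21) recv 97: fwd; pos4(id69) recv 30: drop
Round 4: pos4(id69) recv 97: fwd
Round 5: pos5(id29) recv 97: fwd
Round 6: pos0(id97) recv 97: ELECTED

Answer: 29,69,97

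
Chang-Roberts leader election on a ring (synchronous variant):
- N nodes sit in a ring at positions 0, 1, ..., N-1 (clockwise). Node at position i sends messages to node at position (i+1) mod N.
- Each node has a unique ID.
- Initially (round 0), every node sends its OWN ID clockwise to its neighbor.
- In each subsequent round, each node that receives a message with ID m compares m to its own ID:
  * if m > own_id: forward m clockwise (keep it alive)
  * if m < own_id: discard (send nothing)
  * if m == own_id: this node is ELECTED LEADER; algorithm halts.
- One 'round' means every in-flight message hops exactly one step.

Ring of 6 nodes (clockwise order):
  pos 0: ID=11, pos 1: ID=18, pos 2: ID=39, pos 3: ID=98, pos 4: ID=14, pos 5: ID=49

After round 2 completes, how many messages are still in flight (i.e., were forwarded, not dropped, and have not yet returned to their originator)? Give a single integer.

Round 1: pos1(id18) recv 11: drop; pos2(id39) recv 18: drop; pos3(id98) recv 39: drop; pos4(id14) recv 98: fwd; pos5(id49) recv 14: drop; pos0(id11) recv 49: fwd
Round 2: pos5(id49) recv 98: fwd; pos1(id18) recv 49: fwd
After round 2: 2 messages still in flight

Answer: 2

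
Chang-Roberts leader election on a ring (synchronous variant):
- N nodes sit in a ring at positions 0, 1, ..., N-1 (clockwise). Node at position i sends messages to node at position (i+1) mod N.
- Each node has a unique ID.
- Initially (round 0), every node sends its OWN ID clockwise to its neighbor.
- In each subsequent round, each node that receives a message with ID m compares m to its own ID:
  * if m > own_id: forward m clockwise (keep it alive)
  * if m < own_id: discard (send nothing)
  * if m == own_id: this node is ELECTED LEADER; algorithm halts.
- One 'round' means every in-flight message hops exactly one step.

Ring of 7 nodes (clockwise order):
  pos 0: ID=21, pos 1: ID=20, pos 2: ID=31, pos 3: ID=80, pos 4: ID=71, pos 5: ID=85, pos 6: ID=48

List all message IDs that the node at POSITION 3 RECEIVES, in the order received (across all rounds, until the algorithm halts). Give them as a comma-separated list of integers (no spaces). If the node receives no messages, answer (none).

Answer: 31,48,85

Derivation:
Round 1: pos1(id20) recv 21: fwd; pos2(id31) recv 20: drop; pos3(id80) recv 31: drop; pos4(id71) recv 80: fwd; pos5(id85) recv 71: drop; pos6(id48) recv 85: fwd; pos0(id21) recv 48: fwd
Round 2: pos2(id31) recv 21: drop; pos5(id85) recv 80: drop; pos0(id21) recv 85: fwd; pos1(id20) recv 48: fwd
Round 3: pos1(id20) recv 85: fwd; pos2(id31) recv 48: fwd
Round 4: pos2(id31) recv 85: fwd; pos3(id80) recv 48: drop
Round 5: pos3(id80) recv 85: fwd
Round 6: pos4(id71) recv 85: fwd
Round 7: pos5(id85) recv 85: ELECTED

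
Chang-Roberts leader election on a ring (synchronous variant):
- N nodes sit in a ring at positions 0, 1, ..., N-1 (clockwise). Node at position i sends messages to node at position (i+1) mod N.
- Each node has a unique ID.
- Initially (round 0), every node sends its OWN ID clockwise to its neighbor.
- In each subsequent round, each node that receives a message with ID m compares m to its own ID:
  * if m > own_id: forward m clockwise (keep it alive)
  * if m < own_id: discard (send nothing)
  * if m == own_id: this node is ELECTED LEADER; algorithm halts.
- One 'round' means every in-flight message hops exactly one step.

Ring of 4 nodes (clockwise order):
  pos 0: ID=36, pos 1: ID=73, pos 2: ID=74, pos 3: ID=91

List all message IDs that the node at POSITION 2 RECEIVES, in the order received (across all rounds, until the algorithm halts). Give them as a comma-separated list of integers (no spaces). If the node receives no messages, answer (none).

Round 1: pos1(id73) recv 36: drop; pos2(id74) recv 73: drop; pos3(id91) recv 74: drop; pos0(id36) recv 91: fwd
Round 2: pos1(id73) recv 91: fwd
Round 3: pos2(id74) recv 91: fwd
Round 4: pos3(id91) recv 91: ELECTED

Answer: 73,91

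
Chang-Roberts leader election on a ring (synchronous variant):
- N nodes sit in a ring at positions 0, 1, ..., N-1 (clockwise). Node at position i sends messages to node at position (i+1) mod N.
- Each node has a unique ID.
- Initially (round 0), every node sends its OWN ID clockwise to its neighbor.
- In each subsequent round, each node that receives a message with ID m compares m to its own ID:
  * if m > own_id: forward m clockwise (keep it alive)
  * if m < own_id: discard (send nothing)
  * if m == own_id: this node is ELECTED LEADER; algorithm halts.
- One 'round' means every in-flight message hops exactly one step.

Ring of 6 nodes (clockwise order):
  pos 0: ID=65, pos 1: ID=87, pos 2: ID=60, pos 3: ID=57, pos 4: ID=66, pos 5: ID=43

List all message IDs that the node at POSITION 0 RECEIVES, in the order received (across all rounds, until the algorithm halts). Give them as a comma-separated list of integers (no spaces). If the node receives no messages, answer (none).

Round 1: pos1(id87) recv 65: drop; pos2(id60) recv 87: fwd; pos3(id57) recv 60: fwd; pos4(id66) recv 57: drop; pos5(id43) recv 66: fwd; pos0(id65) recv 43: drop
Round 2: pos3(id57) recv 87: fwd; pos4(id66) recv 60: drop; pos0(id65) recv 66: fwd
Round 3: pos4(id66) recv 87: fwd; pos1(id87) recv 66: drop
Round 4: pos5(id43) recv 87: fwd
Round 5: pos0(id65) recv 87: fwd
Round 6: pos1(id87) recv 87: ELECTED

Answer: 43,66,87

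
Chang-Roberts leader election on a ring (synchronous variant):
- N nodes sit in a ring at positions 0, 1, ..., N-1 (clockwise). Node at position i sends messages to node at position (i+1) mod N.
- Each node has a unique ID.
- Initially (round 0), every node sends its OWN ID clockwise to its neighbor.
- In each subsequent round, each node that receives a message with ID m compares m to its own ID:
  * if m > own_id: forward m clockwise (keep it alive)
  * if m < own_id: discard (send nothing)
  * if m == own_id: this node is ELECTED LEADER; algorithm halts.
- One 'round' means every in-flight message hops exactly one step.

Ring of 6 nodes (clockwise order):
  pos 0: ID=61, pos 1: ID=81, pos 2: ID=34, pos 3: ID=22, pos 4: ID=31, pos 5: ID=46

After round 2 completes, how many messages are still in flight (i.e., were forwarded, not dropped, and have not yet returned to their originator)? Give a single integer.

Answer: 2

Derivation:
Round 1: pos1(id81) recv 61: drop; pos2(id34) recv 81: fwd; pos3(id22) recv 34: fwd; pos4(id31) recv 22: drop; pos5(id46) recv 31: drop; pos0(id61) recv 46: drop
Round 2: pos3(id22) recv 81: fwd; pos4(id31) recv 34: fwd
After round 2: 2 messages still in flight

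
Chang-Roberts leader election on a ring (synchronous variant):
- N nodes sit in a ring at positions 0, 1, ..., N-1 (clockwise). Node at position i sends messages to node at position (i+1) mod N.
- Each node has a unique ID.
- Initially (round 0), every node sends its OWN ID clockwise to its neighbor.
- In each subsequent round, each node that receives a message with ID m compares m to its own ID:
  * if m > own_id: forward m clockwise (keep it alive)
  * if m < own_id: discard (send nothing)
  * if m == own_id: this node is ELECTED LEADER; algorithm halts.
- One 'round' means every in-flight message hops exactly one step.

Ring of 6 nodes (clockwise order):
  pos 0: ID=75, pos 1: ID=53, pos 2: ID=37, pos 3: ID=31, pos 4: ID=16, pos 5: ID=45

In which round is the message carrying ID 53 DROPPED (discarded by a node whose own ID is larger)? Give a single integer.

Round 1: pos1(id53) recv 75: fwd; pos2(id37) recv 53: fwd; pos3(id31) recv 37: fwd; pos4(id16) recv 31: fwd; pos5(id45) recv 16: drop; pos0(id75) recv 45: drop
Round 2: pos2(id37) recv 75: fwd; pos3(id31) recv 53: fwd; pos4(id16) recv 37: fwd; pos5(id45) recv 31: drop
Round 3: pos3(id31) recv 75: fwd; pos4(id16) recv 53: fwd; pos5(id45) recv 37: drop
Round 4: pos4(id16) recv 75: fwd; pos5(id45) recv 53: fwd
Round 5: pos5(id45) recv 75: fwd; pos0(id75) recv 53: drop
Round 6: pos0(id75) recv 75: ELECTED
Message ID 53 originates at pos 1; dropped at pos 0 in round 5

Answer: 5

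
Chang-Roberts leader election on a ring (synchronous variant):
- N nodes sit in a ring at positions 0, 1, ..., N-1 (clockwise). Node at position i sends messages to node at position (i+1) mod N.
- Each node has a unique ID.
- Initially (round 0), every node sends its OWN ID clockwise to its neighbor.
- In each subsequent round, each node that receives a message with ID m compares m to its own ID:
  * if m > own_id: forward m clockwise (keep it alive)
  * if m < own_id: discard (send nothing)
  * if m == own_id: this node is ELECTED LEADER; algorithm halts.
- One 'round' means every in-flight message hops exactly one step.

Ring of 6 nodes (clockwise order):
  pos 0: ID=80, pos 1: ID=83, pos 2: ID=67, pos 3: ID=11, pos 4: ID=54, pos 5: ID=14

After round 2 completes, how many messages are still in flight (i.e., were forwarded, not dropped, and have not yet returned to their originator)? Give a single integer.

Answer: 2

Derivation:
Round 1: pos1(id83) recv 80: drop; pos2(id67) recv 83: fwd; pos3(id11) recv 67: fwd; pos4(id54) recv 11: drop; pos5(id14) recv 54: fwd; pos0(id80) recv 14: drop
Round 2: pos3(id11) recv 83: fwd; pos4(id54) recv 67: fwd; pos0(id80) recv 54: drop
After round 2: 2 messages still in flight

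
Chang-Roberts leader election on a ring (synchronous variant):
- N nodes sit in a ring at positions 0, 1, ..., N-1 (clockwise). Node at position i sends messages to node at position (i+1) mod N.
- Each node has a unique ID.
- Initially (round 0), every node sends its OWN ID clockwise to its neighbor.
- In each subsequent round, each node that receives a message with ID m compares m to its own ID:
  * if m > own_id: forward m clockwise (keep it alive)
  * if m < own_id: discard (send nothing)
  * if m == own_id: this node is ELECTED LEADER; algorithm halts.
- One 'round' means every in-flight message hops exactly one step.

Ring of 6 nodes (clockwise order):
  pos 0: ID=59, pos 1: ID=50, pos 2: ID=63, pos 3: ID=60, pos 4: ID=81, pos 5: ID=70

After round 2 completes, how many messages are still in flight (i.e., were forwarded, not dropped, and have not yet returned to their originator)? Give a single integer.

Answer: 2

Derivation:
Round 1: pos1(id50) recv 59: fwd; pos2(id63) recv 50: drop; pos3(id60) recv 63: fwd; pos4(id81) recv 60: drop; pos5(id70) recv 81: fwd; pos0(id59) recv 70: fwd
Round 2: pos2(id63) recv 59: drop; pos4(id81) recv 63: drop; pos0(id59) recv 81: fwd; pos1(id50) recv 70: fwd
After round 2: 2 messages still in flight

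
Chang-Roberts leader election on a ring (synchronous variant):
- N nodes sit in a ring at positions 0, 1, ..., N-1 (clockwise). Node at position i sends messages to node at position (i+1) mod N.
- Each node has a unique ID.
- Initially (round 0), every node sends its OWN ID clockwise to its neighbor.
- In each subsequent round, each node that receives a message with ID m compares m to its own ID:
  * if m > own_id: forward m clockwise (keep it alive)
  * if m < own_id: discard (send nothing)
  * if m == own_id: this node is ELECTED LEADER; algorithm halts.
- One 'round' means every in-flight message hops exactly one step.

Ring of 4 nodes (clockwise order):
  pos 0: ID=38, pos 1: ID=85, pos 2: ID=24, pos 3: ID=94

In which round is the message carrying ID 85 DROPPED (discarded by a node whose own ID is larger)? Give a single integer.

Answer: 2

Derivation:
Round 1: pos1(id85) recv 38: drop; pos2(id24) recv 85: fwd; pos3(id94) recv 24: drop; pos0(id38) recv 94: fwd
Round 2: pos3(id94) recv 85: drop; pos1(id85) recv 94: fwd
Round 3: pos2(id24) recv 94: fwd
Round 4: pos3(id94) recv 94: ELECTED
Message ID 85 originates at pos 1; dropped at pos 3 in round 2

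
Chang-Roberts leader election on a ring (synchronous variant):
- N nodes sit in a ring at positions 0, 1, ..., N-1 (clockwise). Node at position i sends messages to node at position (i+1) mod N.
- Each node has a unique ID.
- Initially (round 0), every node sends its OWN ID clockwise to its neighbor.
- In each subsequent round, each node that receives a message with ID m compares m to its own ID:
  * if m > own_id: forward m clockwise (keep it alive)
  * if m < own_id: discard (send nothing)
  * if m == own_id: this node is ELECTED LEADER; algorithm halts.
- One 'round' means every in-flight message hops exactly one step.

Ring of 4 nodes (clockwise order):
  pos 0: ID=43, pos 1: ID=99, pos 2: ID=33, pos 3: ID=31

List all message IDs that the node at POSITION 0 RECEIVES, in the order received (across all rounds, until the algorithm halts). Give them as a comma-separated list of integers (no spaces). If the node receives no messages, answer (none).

Answer: 31,33,99

Derivation:
Round 1: pos1(id99) recv 43: drop; pos2(id33) recv 99: fwd; pos3(id31) recv 33: fwd; pos0(id43) recv 31: drop
Round 2: pos3(id31) recv 99: fwd; pos0(id43) recv 33: drop
Round 3: pos0(id43) recv 99: fwd
Round 4: pos1(id99) recv 99: ELECTED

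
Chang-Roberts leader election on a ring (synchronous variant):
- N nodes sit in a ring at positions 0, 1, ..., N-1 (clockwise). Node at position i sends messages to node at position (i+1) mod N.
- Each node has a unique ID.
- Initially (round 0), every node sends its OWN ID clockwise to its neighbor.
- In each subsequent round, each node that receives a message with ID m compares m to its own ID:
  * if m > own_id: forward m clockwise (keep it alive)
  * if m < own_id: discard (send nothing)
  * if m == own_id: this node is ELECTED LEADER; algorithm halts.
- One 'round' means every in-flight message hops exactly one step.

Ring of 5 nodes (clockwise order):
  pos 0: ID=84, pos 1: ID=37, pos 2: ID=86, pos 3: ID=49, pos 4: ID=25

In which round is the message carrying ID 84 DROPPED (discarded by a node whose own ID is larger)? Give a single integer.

Answer: 2

Derivation:
Round 1: pos1(id37) recv 84: fwd; pos2(id86) recv 37: drop; pos3(id49) recv 86: fwd; pos4(id25) recv 49: fwd; pos0(id84) recv 25: drop
Round 2: pos2(id86) recv 84: drop; pos4(id25) recv 86: fwd; pos0(id84) recv 49: drop
Round 3: pos0(id84) recv 86: fwd
Round 4: pos1(id37) recv 86: fwd
Round 5: pos2(id86) recv 86: ELECTED
Message ID 84 originates at pos 0; dropped at pos 2 in round 2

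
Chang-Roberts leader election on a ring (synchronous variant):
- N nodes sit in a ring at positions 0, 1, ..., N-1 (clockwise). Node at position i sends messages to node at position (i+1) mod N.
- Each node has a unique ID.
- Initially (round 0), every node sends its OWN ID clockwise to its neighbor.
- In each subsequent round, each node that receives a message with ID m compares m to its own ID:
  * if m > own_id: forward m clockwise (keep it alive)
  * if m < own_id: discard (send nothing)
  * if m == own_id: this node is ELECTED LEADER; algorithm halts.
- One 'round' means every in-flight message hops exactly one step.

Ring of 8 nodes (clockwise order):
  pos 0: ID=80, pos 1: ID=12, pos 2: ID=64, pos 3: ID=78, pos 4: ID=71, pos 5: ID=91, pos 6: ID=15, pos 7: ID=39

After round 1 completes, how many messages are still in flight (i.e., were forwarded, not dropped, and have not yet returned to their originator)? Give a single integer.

Round 1: pos1(id12) recv 80: fwd; pos2(id64) recv 12: drop; pos3(id78) recv 64: drop; pos4(id71) recv 78: fwd; pos5(id91) recv 71: drop; pos6(id15) recv 91: fwd; pos7(id39) recv 15: drop; pos0(id80) recv 39: drop
After round 1: 3 messages still in flight

Answer: 3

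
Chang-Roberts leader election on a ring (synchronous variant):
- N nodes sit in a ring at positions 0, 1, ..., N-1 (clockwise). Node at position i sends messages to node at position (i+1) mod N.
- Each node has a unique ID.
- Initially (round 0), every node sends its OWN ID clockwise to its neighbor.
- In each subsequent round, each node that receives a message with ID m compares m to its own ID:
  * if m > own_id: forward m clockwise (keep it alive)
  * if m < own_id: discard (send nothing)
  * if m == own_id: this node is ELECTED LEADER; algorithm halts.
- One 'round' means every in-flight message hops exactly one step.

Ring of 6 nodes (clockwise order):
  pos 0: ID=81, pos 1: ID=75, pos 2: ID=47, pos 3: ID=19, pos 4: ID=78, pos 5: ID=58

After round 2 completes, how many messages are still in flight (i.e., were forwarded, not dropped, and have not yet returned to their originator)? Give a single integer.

Answer: 2

Derivation:
Round 1: pos1(id75) recv 81: fwd; pos2(id47) recv 75: fwd; pos3(id19) recv 47: fwd; pos4(id78) recv 19: drop; pos5(id58) recv 78: fwd; pos0(id81) recv 58: drop
Round 2: pos2(id47) recv 81: fwd; pos3(id19) recv 75: fwd; pos4(id78) recv 47: drop; pos0(id81) recv 78: drop
After round 2: 2 messages still in flight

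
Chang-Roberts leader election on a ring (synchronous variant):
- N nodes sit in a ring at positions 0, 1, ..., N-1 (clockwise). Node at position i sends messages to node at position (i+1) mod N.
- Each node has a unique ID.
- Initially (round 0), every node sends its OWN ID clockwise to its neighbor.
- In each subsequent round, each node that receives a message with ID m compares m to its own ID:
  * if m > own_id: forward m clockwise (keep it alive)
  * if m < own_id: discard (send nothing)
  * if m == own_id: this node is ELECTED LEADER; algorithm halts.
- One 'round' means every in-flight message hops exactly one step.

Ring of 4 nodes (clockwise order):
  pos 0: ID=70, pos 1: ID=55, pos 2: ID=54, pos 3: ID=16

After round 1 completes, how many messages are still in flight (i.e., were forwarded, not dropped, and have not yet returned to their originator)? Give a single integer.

Round 1: pos1(id55) recv 70: fwd; pos2(id54) recv 55: fwd; pos3(id16) recv 54: fwd; pos0(id70) recv 16: drop
After round 1: 3 messages still in flight

Answer: 3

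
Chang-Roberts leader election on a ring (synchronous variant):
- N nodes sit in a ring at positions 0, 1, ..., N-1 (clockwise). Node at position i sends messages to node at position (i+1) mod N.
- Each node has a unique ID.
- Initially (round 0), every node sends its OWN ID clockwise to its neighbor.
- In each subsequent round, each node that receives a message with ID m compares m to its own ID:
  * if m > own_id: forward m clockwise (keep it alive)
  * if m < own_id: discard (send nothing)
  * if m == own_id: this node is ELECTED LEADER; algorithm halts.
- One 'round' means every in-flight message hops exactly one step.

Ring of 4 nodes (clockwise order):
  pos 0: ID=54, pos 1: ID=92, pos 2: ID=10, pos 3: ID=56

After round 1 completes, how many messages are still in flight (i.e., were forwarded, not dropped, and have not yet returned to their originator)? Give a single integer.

Round 1: pos1(id92) recv 54: drop; pos2(id10) recv 92: fwd; pos3(id56) recv 10: drop; pos0(id54) recv 56: fwd
After round 1: 2 messages still in flight

Answer: 2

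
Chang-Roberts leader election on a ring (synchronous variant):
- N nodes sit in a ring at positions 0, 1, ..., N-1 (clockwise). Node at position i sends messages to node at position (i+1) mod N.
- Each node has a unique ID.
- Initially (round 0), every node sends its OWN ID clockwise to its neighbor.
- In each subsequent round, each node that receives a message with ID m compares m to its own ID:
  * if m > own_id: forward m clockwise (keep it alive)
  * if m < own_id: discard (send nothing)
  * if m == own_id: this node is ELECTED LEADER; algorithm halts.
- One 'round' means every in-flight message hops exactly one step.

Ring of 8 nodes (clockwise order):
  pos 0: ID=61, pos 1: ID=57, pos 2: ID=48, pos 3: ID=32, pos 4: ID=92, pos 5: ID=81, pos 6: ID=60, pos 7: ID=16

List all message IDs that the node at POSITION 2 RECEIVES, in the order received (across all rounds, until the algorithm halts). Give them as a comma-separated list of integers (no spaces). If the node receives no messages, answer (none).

Answer: 57,61,81,92

Derivation:
Round 1: pos1(id57) recv 61: fwd; pos2(id48) recv 57: fwd; pos3(id32) recv 48: fwd; pos4(id92) recv 32: drop; pos5(id81) recv 92: fwd; pos6(id60) recv 81: fwd; pos7(id16) recv 60: fwd; pos0(id61) recv 16: drop
Round 2: pos2(id48) recv 61: fwd; pos3(id32) recv 57: fwd; pos4(id92) recv 48: drop; pos6(id60) recv 92: fwd; pos7(id16) recv 81: fwd; pos0(id61) recv 60: drop
Round 3: pos3(id32) recv 61: fwd; pos4(id92) recv 57: drop; pos7(id16) recv 92: fwd; pos0(id61) recv 81: fwd
Round 4: pos4(id92) recv 61: drop; pos0(id61) recv 92: fwd; pos1(id57) recv 81: fwd
Round 5: pos1(id57) recv 92: fwd; pos2(id48) recv 81: fwd
Round 6: pos2(id48) recv 92: fwd; pos3(id32) recv 81: fwd
Round 7: pos3(id32) recv 92: fwd; pos4(id92) recv 81: drop
Round 8: pos4(id92) recv 92: ELECTED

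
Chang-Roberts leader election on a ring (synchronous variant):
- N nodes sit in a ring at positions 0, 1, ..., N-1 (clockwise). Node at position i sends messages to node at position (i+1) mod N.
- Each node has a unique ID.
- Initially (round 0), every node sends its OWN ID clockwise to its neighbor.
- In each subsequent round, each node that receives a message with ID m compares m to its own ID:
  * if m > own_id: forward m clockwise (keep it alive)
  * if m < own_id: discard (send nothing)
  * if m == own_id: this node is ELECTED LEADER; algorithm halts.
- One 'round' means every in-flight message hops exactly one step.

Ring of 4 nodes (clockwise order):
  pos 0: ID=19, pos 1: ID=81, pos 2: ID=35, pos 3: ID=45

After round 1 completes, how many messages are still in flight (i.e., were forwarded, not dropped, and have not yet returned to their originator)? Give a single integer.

Answer: 2

Derivation:
Round 1: pos1(id81) recv 19: drop; pos2(id35) recv 81: fwd; pos3(id45) recv 35: drop; pos0(id19) recv 45: fwd
After round 1: 2 messages still in flight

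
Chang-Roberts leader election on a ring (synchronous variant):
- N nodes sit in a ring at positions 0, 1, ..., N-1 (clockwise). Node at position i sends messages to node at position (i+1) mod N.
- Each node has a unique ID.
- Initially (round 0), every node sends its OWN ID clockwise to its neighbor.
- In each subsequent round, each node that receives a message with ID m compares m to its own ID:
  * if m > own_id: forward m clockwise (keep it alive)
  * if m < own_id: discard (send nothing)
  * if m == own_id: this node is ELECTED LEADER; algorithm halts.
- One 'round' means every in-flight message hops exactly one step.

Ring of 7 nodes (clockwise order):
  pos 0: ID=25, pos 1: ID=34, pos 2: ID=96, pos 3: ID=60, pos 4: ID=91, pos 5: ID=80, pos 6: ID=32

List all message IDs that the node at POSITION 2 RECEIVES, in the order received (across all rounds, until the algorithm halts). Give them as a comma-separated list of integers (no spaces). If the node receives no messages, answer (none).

Answer: 34,80,91,96

Derivation:
Round 1: pos1(id34) recv 25: drop; pos2(id96) recv 34: drop; pos3(id60) recv 96: fwd; pos4(id91) recv 60: drop; pos5(id80) recv 91: fwd; pos6(id32) recv 80: fwd; pos0(id25) recv 32: fwd
Round 2: pos4(id91) recv 96: fwd; pos6(id32) recv 91: fwd; pos0(id25) recv 80: fwd; pos1(id34) recv 32: drop
Round 3: pos5(id80) recv 96: fwd; pos0(id25) recv 91: fwd; pos1(id34) recv 80: fwd
Round 4: pos6(id32) recv 96: fwd; pos1(id34) recv 91: fwd; pos2(id96) recv 80: drop
Round 5: pos0(id25) recv 96: fwd; pos2(id96) recv 91: drop
Round 6: pos1(id34) recv 96: fwd
Round 7: pos2(id96) recv 96: ELECTED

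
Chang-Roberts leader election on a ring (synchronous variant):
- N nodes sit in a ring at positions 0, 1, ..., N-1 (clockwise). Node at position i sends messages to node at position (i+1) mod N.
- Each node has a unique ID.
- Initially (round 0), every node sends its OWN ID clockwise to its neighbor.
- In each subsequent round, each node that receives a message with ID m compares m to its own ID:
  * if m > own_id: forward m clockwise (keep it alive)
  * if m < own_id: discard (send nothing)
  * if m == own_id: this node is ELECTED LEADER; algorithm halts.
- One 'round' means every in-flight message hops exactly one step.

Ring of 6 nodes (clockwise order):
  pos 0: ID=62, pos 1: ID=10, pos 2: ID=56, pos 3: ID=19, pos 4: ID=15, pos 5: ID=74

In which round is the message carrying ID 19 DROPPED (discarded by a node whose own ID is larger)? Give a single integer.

Round 1: pos1(id10) recv 62: fwd; pos2(id56) recv 10: drop; pos3(id19) recv 56: fwd; pos4(id15) recv 19: fwd; pos5(id74) recv 15: drop; pos0(id62) recv 74: fwd
Round 2: pos2(id56) recv 62: fwd; pos4(id15) recv 56: fwd; pos5(id74) recv 19: drop; pos1(id10) recv 74: fwd
Round 3: pos3(id19) recv 62: fwd; pos5(id74) recv 56: drop; pos2(id56) recv 74: fwd
Round 4: pos4(id15) recv 62: fwd; pos3(id19) recv 74: fwd
Round 5: pos5(id74) recv 62: drop; pos4(id15) recv 74: fwd
Round 6: pos5(id74) recv 74: ELECTED
Message ID 19 originates at pos 3; dropped at pos 5 in round 2

Answer: 2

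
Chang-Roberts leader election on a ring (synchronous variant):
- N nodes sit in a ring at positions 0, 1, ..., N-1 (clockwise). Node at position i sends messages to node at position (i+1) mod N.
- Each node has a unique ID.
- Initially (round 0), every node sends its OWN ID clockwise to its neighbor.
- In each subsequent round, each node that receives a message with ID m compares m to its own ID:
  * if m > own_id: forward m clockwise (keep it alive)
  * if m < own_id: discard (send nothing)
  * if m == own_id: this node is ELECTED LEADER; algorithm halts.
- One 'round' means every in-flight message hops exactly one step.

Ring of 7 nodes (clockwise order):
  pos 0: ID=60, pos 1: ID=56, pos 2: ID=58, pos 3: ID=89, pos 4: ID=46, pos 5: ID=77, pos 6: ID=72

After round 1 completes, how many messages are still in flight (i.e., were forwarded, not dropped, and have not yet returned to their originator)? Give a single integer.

Answer: 4

Derivation:
Round 1: pos1(id56) recv 60: fwd; pos2(id58) recv 56: drop; pos3(id89) recv 58: drop; pos4(id46) recv 89: fwd; pos5(id77) recv 46: drop; pos6(id72) recv 77: fwd; pos0(id60) recv 72: fwd
After round 1: 4 messages still in flight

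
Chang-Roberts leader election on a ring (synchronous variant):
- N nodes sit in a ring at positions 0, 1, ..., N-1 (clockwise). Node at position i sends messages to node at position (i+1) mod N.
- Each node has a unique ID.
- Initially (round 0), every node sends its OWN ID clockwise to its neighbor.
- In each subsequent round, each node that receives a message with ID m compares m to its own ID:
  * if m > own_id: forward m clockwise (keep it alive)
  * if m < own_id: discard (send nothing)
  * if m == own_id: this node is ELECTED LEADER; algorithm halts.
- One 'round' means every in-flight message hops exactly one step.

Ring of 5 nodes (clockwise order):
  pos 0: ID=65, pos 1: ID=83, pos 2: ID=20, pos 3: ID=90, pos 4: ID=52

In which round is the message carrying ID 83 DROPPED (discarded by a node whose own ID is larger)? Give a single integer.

Answer: 2

Derivation:
Round 1: pos1(id83) recv 65: drop; pos2(id20) recv 83: fwd; pos3(id90) recv 20: drop; pos4(id52) recv 90: fwd; pos0(id65) recv 52: drop
Round 2: pos3(id90) recv 83: drop; pos0(id65) recv 90: fwd
Round 3: pos1(id83) recv 90: fwd
Round 4: pos2(id20) recv 90: fwd
Round 5: pos3(id90) recv 90: ELECTED
Message ID 83 originates at pos 1; dropped at pos 3 in round 2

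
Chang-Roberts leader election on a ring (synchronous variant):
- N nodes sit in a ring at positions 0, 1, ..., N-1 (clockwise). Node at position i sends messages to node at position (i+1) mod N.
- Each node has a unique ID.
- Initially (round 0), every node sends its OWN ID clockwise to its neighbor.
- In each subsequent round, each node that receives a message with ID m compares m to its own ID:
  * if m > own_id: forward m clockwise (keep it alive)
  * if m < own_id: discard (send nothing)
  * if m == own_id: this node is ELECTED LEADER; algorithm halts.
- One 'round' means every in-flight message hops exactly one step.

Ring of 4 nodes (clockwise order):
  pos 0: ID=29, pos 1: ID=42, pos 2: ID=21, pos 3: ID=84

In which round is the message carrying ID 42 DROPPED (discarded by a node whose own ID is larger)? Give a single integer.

Round 1: pos1(id42) recv 29: drop; pos2(id21) recv 42: fwd; pos3(id84) recv 21: drop; pos0(id29) recv 84: fwd
Round 2: pos3(id84) recv 42: drop; pos1(id42) recv 84: fwd
Round 3: pos2(id21) recv 84: fwd
Round 4: pos3(id84) recv 84: ELECTED
Message ID 42 originates at pos 1; dropped at pos 3 in round 2

Answer: 2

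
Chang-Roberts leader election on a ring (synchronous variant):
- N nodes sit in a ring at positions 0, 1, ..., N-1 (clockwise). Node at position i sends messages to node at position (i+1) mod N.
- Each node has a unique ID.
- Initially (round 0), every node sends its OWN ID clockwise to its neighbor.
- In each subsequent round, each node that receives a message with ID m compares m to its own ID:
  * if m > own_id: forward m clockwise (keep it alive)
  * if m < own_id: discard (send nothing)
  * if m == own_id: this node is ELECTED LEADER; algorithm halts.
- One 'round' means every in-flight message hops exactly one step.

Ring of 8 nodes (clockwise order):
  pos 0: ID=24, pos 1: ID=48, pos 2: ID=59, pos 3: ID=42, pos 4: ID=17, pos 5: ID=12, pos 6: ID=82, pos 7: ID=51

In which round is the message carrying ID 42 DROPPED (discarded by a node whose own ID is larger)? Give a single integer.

Round 1: pos1(id48) recv 24: drop; pos2(id59) recv 48: drop; pos3(id42) recv 59: fwd; pos4(id17) recv 42: fwd; pos5(id12) recv 17: fwd; pos6(id82) recv 12: drop; pos7(id51) recv 82: fwd; pos0(id24) recv 51: fwd
Round 2: pos4(id17) recv 59: fwd; pos5(id12) recv 42: fwd; pos6(id82) recv 17: drop; pos0(id24) recv 82: fwd; pos1(id48) recv 51: fwd
Round 3: pos5(id12) recv 59: fwd; pos6(id82) recv 42: drop; pos1(id48) recv 82: fwd; pos2(id59) recv 51: drop
Round 4: pos6(id82) recv 59: drop; pos2(id59) recv 82: fwd
Round 5: pos3(id42) recv 82: fwd
Round 6: pos4(id17) recv 82: fwd
Round 7: pos5(id12) recv 82: fwd
Round 8: pos6(id82) recv 82: ELECTED
Message ID 42 originates at pos 3; dropped at pos 6 in round 3

Answer: 3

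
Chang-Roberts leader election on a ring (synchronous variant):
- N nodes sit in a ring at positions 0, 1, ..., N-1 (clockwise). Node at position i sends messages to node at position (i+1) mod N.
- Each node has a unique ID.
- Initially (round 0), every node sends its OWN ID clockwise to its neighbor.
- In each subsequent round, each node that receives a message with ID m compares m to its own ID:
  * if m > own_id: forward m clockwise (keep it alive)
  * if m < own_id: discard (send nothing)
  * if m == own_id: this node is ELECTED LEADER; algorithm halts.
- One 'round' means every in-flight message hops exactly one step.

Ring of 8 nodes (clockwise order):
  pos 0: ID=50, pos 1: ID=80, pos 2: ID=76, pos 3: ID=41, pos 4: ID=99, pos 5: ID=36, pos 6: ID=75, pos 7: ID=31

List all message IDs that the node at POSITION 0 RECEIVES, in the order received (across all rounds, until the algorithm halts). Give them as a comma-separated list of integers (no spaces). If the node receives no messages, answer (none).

Answer: 31,75,99

Derivation:
Round 1: pos1(id80) recv 50: drop; pos2(id76) recv 80: fwd; pos3(id41) recv 76: fwd; pos4(id99) recv 41: drop; pos5(id36) recv 99: fwd; pos6(id75) recv 36: drop; pos7(id31) recv 75: fwd; pos0(id50) recv 31: drop
Round 2: pos3(id41) recv 80: fwd; pos4(id99) recv 76: drop; pos6(id75) recv 99: fwd; pos0(id50) recv 75: fwd
Round 3: pos4(id99) recv 80: drop; pos7(id31) recv 99: fwd; pos1(id80) recv 75: drop
Round 4: pos0(id50) recv 99: fwd
Round 5: pos1(id80) recv 99: fwd
Round 6: pos2(id76) recv 99: fwd
Round 7: pos3(id41) recv 99: fwd
Round 8: pos4(id99) recv 99: ELECTED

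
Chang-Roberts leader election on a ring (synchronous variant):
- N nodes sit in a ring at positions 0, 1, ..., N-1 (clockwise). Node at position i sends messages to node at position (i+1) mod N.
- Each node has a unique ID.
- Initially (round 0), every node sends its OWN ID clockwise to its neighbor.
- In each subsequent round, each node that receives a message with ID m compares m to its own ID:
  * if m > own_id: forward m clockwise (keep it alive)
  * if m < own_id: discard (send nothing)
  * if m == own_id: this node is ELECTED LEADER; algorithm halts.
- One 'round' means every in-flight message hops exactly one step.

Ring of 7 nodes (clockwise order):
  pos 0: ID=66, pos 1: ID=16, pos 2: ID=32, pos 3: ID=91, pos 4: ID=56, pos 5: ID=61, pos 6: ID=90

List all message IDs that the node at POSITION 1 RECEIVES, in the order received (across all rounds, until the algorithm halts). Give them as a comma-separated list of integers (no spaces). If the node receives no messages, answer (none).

Round 1: pos1(id16) recv 66: fwd; pos2(id32) recv 16: drop; pos3(id91) recv 32: drop; pos4(id56) recv 91: fwd; pos5(id61) recv 56: drop; pos6(id90) recv 61: drop; pos0(id66) recv 90: fwd
Round 2: pos2(id32) recv 66: fwd; pos5(id61) recv 91: fwd; pos1(id16) recv 90: fwd
Round 3: pos3(id91) recv 66: drop; pos6(id90) recv 91: fwd; pos2(id32) recv 90: fwd
Round 4: pos0(id66) recv 91: fwd; pos3(id91) recv 90: drop
Round 5: pos1(id16) recv 91: fwd
Round 6: pos2(id32) recv 91: fwd
Round 7: pos3(id91) recv 91: ELECTED

Answer: 66,90,91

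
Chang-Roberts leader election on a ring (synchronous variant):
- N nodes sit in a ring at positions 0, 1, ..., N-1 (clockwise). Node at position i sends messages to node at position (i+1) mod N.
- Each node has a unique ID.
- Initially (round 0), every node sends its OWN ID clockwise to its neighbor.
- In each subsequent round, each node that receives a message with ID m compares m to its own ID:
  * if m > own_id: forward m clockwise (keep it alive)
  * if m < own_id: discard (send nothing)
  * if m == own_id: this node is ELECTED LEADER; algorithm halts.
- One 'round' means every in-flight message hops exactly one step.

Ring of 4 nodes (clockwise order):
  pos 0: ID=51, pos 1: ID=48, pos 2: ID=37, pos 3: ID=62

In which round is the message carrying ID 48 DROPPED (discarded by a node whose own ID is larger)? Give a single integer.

Round 1: pos1(id48) recv 51: fwd; pos2(id37) recv 48: fwd; pos3(id62) recv 37: drop; pos0(id51) recv 62: fwd
Round 2: pos2(id37) recv 51: fwd; pos3(id62) recv 48: drop; pos1(id48) recv 62: fwd
Round 3: pos3(id62) recv 51: drop; pos2(id37) recv 62: fwd
Round 4: pos3(id62) recv 62: ELECTED
Message ID 48 originates at pos 1; dropped at pos 3 in round 2

Answer: 2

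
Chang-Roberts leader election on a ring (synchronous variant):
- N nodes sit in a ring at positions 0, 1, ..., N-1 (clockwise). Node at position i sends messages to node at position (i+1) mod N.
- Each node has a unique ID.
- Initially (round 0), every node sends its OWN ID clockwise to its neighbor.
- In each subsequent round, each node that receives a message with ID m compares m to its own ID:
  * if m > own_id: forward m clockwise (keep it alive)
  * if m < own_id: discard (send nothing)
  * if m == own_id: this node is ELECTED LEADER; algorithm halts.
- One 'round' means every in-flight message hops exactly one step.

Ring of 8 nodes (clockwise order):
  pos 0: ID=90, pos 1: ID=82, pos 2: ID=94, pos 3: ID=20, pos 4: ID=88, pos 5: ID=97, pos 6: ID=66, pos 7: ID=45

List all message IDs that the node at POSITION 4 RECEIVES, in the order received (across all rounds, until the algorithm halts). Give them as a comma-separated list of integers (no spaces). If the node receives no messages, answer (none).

Answer: 20,94,97

Derivation:
Round 1: pos1(id82) recv 90: fwd; pos2(id94) recv 82: drop; pos3(id20) recv 94: fwd; pos4(id88) recv 20: drop; pos5(id97) recv 88: drop; pos6(id66) recv 97: fwd; pos7(id45) recv 66: fwd; pos0(id90) recv 45: drop
Round 2: pos2(id94) recv 90: drop; pos4(id88) recv 94: fwd; pos7(id45) recv 97: fwd; pos0(id90) recv 66: drop
Round 3: pos5(id97) recv 94: drop; pos0(id90) recv 97: fwd
Round 4: pos1(id82) recv 97: fwd
Round 5: pos2(id94) recv 97: fwd
Round 6: pos3(id20) recv 97: fwd
Round 7: pos4(id88) recv 97: fwd
Round 8: pos5(id97) recv 97: ELECTED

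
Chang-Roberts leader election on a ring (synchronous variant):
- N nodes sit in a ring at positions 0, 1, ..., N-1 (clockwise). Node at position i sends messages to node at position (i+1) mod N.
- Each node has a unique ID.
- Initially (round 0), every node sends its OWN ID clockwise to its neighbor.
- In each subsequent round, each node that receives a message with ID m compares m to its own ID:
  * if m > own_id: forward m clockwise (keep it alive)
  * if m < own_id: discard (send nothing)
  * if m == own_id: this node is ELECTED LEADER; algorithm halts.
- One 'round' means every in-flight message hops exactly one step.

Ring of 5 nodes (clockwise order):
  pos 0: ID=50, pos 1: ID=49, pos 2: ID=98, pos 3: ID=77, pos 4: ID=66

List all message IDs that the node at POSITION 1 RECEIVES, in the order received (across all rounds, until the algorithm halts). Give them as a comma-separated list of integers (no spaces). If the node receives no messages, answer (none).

Answer: 50,66,77,98

Derivation:
Round 1: pos1(id49) recv 50: fwd; pos2(id98) recv 49: drop; pos3(id77) recv 98: fwd; pos4(id66) recv 77: fwd; pos0(id50) recv 66: fwd
Round 2: pos2(id98) recv 50: drop; pos4(id66) recv 98: fwd; pos0(id50) recv 77: fwd; pos1(id49) recv 66: fwd
Round 3: pos0(id50) recv 98: fwd; pos1(id49) recv 77: fwd; pos2(id98) recv 66: drop
Round 4: pos1(id49) recv 98: fwd; pos2(id98) recv 77: drop
Round 5: pos2(id98) recv 98: ELECTED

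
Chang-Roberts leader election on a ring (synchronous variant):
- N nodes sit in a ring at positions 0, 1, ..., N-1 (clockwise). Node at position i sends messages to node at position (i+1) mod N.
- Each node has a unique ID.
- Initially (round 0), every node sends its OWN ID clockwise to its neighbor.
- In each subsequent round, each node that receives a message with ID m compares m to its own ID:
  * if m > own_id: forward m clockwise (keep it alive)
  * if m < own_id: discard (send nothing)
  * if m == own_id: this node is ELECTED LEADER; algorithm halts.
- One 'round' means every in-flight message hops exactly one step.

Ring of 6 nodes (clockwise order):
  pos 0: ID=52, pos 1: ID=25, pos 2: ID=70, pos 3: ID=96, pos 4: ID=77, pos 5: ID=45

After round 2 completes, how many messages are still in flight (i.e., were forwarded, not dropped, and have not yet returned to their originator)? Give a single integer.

Round 1: pos1(id25) recv 52: fwd; pos2(id70) recv 25: drop; pos3(id96) recv 70: drop; pos4(id77) recv 96: fwd; pos5(id45) recv 77: fwd; pos0(id52) recv 45: drop
Round 2: pos2(id70) recv 52: drop; pos5(id45) recv 96: fwd; pos0(id52) recv 77: fwd
After round 2: 2 messages still in flight

Answer: 2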